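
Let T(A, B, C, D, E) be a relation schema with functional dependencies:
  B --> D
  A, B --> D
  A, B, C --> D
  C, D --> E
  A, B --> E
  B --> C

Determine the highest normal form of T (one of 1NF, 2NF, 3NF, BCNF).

1NF

Candidate key: {A, B}. Prime attributes: {A, B}.
B --> D: {B}⁺ = {B, C, D, E}, which is not all of the attributes, so the left side is not a superkey — BCNF is violated.
Because {D} is non-prime and the left side of B --> D is not a superkey, the relation is not in 3NF.
Since {B} ⊂ {A, B} and {B}⁺ ⊇ {C, D, E} with {C, D, E} non-prime, there is a partial dependency; 2NF fails.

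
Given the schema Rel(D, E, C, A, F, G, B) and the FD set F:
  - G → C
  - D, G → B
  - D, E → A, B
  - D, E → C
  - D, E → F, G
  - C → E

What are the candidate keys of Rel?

Attributes never on any right-hand side: {D} — every candidate key must contain it.
{C, D}⁺ = {A, B, C, D, E, F, G}, which is every attribute, so {C, D} is a candidate key.
{D, E}⁺ = {A, B, C, D, E, F, G}, which is every attribute, so {D, E} is a candidate key.
{D, G}⁺ = {A, B, C, D, E, F, G}, which is every attribute, so {D, G} is a candidate key.
These are minimal and exhaustive — every other superkey contains one of them.

{C, D}, {D, E}, {D, G}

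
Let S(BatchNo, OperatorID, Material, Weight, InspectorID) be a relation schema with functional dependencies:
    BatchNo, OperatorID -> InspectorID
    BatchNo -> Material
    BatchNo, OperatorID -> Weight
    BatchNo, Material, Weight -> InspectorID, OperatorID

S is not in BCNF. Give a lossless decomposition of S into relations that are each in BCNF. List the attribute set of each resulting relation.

{BatchNo, InspectorID, OperatorID, Weight}; {BatchNo, Material}

Candidate keys of the original relation: {BatchNo, OperatorID}, {BatchNo, Weight}.
Within {BatchNo, InspectorID, Material, OperatorID, Weight}: {BatchNo}⁺ ∩ {BatchNo, InspectorID, Material, OperatorID, Weight} = {BatchNo, Material}, not the whole set, so BatchNo -> Material violates BCNF; decompose into {BatchNo, Material} and {BatchNo, InspectorID, OperatorID, Weight}.
{BatchNo, Material} has no BCNF violation.
{BatchNo, InspectorID, OperatorID, Weight} has no BCNF violation.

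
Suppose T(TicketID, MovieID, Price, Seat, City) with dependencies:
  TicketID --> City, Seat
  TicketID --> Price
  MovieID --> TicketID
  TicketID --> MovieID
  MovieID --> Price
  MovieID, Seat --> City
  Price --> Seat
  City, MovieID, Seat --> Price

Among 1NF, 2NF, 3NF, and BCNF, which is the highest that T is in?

2NF

Candidate keys: {MovieID}, {TicketID}. Prime attributes: {MovieID, TicketID}.
For Price --> Seat we have {Price}⁺ = {Price, Seat}; {Price} is not a superkey, so BCNF fails.
Price --> Seat determines the non-prime attribute {Seat} from a non-superkey — 3NF is violated.
All keys have size 1, which rules out partial dependencies — 2NF is satisfied.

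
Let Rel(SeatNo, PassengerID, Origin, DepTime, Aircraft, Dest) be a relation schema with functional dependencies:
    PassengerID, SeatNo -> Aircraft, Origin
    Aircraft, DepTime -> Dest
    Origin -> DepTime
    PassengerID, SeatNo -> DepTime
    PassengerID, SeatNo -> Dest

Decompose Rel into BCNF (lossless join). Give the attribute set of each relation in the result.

Candidate key of the original relation: {PassengerID, SeatNo}.
In {Aircraft, DepTime, Dest, Origin, PassengerID, SeatNo}, {Aircraft, DepTime} is not a superkey ({Aircraft, DepTime}⁺ restricted to this set is {Aircraft, DepTime, Dest}), so split on Aircraft, DepTime -> Dest into {Aircraft, DepTime, Dest} and {Aircraft, DepTime, Origin, PassengerID, SeatNo}.
{Aircraft, DepTime, Dest}: every determinant is a superkey — BCNF.
In {Aircraft, DepTime, Origin, PassengerID, SeatNo}, {Origin} is not a superkey ({Origin}⁺ restricted to this set is {DepTime, Origin}), so split on Origin -> DepTime into {DepTime, Origin} and {Aircraft, Origin, PassengerID, SeatNo}.
{DepTime, Origin}: every determinant is a superkey — BCNF.
{Aircraft, Origin, PassengerID, SeatNo}: every determinant is a superkey — BCNF.

{Aircraft, DepTime, Dest}; {Aircraft, Origin, PassengerID, SeatNo}; {DepTime, Origin}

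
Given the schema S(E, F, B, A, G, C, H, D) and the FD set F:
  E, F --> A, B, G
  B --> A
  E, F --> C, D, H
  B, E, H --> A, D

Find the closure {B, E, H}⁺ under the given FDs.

Start with {B, E, H}.
B --> A applies; add {A} → now {A, B, E, H}.
B, E, H --> A, D applies; add {D} → now {A, B, D, E, H}.
No further FD applies.

{A, B, D, E, H}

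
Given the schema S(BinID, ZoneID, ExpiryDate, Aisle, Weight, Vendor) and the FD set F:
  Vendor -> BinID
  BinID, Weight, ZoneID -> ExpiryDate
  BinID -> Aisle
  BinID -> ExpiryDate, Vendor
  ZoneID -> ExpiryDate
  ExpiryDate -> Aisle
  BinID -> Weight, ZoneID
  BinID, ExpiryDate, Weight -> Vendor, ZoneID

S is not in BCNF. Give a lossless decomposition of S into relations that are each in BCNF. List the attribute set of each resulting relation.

{Aisle, ExpiryDate}; {BinID, Vendor, Weight, ZoneID}; {ExpiryDate, ZoneID}

Candidate keys of the original relation: {BinID}, {Vendor}.
Within {Aisle, BinID, ExpiryDate, Vendor, Weight, ZoneID}: {ZoneID}⁺ ∩ {Aisle, BinID, ExpiryDate, Vendor, Weight, ZoneID} = {Aisle, ExpiryDate, ZoneID}, not the whole set, so ZoneID -> Aisle, ExpiryDate violates BCNF; decompose into {Aisle, ExpiryDate, ZoneID} and {BinID, Vendor, Weight, ZoneID}.
Within {Aisle, ExpiryDate, ZoneID}: {ExpiryDate}⁺ ∩ {Aisle, ExpiryDate, ZoneID} = {Aisle, ExpiryDate}, not the whole set, so ExpiryDate -> Aisle violates BCNF; decompose into {Aisle, ExpiryDate} and {ExpiryDate, ZoneID}.
{Aisle, ExpiryDate} has no BCNF violation.
{ExpiryDate, ZoneID} has no BCNF violation.
{BinID, Vendor, Weight, ZoneID} has no BCNF violation.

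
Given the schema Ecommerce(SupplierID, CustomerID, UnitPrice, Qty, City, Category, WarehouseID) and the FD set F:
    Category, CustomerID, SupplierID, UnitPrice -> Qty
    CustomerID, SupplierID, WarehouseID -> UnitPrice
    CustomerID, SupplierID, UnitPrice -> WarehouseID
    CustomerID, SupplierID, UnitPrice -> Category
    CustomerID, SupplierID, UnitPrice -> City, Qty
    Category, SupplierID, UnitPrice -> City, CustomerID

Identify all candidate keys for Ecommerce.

Attributes never on any right-hand side: {SupplierID} — every candidate key must contain it.
{Category, SupplierID, UnitPrice} is a candidate key since {Category, SupplierID, UnitPrice}⁺ = {Category, City, CustomerID, Qty, SupplierID, UnitPrice, WarehouseID} covers every attribute.
{CustomerID, SupplierID, UnitPrice} is a candidate key since {CustomerID, SupplierID, UnitPrice}⁺ = {Category, City, CustomerID, Qty, SupplierID, UnitPrice, WarehouseID} covers every attribute.
{CustomerID, SupplierID, WarehouseID} is a candidate key since {CustomerID, SupplierID, WarehouseID}⁺ = {Category, City, CustomerID, Qty, SupplierID, UnitPrice, WarehouseID} covers every attribute.
Any other superkey properly contains one of these, so there are no further candidate keys.

{Category, SupplierID, UnitPrice}, {CustomerID, SupplierID, UnitPrice}, {CustomerID, SupplierID, WarehouseID}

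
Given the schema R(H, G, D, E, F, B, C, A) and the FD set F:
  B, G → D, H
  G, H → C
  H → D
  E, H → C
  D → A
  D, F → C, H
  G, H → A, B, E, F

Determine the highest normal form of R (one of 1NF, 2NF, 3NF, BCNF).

Candidate keys: {B, G}, {D, F, G}, {G, H}. Prime attributes: {B, D, F, G, H}.
H → D: {H}⁺ = {A, D, H}, which is not all of the attributes, so the left side is not a superkey — BCNF is violated.
Because {C} is non-prime and the left side of E, H → C is not a superkey, the relation is not in 3NF.
{H} is a proper subset of the key {G, H}, and {H}⁺ contains the non-prime attribute {A} — a partial dependency, so 2NF is violated.

1NF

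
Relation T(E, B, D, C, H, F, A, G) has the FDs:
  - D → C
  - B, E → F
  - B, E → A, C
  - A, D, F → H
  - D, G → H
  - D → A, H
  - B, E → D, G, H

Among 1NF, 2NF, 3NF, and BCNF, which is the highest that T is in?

2NF

Candidate key: {B, E}. Prime attributes: {B, E}.
D → C: {D}⁺ = {A, C, D, H}, which is not all of the attributes, so the left side is not a superkey — BCNF is violated.
D → C determines the non-prime attribute {C} from a non-superkey — 3NF is violated.
No non-prime attribute depends on a proper subset of any candidate key, so 2NF holds.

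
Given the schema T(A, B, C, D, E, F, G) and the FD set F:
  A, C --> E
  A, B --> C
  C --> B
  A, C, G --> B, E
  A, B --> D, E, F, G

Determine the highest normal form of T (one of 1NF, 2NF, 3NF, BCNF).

Candidate keys: {A, B}, {A, C}. Prime attributes: {A, B, C}.
For C --> B we have {C}⁺ = {B, C}; {C} is not a superkey, so BCNF fails.
But every attribute on its right side ({B}) is prime, and the same holds for every other non-superkey FD, so 3NF still holds.

3NF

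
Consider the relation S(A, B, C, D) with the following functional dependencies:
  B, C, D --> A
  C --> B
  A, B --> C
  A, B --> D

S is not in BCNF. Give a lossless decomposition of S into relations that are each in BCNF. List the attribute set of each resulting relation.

Candidate keys of the original relation: {A, B}, {A, C}, {C, D}.
In {A, B, C, D}, {C} is not a superkey ({C}⁺ restricted to this set is {B, C}), so split on C --> B into {B, C} and {A, C, D}.
{B, C} is in BCNF.
{A, C, D} is in BCNF.

{A, C, D}; {B, C}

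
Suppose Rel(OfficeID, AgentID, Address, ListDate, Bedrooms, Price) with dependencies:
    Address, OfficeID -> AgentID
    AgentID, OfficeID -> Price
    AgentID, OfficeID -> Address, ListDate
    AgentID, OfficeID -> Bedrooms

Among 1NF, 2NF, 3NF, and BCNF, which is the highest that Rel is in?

Candidate keys: {Address, OfficeID}, {AgentID, OfficeID}. Prime attributes: {Address, AgentID, OfficeID}.
Each dependency's left side is a superkey — BCNF holds.

BCNF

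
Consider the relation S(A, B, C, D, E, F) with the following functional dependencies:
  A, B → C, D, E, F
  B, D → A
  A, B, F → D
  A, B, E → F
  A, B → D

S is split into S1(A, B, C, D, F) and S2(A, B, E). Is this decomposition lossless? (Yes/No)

S1 ∩ S2 = {A, B}; its closure under F is {A, B, C, D, E, F}.
Since S1 ⊆ {A, B, C, D, E, F}, the intersection is a superkey of S1; the decomposition is lossless.

Yes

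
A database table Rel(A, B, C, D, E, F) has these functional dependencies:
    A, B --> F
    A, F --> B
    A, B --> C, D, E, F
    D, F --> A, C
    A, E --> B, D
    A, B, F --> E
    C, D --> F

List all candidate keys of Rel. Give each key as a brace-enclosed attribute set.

{A, B}⁺ = {A, B, C, D, E, F} — all of the relation — so {A, B} is a candidate key.
{A, E}⁺ = {A, B, C, D, E, F} — all of the relation — so {A, E} is a candidate key.
{A, F}⁺ = {A, B, C, D, E, F} — all of the relation — so {A, F} is a candidate key.
{C, D}⁺ = {A, B, C, D, E, F} — all of the relation — so {C, D} is a candidate key.
{D, F}⁺ = {A, B, C, D, E, F} — all of the relation — so {D, F} is a candidate key.
These are minimal and exhaustive — every other superkey contains one of them.

{A, B}, {A, E}, {A, F}, {C, D}, {D, F}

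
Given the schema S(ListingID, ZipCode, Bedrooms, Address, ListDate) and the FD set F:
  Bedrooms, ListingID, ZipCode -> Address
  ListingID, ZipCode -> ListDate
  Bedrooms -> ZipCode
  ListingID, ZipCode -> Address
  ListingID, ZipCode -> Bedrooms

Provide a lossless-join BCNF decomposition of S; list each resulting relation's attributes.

{Address, Bedrooms, ListDate, ListingID}; {Bedrooms, ZipCode}

Candidate keys of the original relation: {Bedrooms, ListingID}, {ListingID, ZipCode}.
{Address, Bedrooms, ListDate, ListingID, ZipCode}: {Bedrooms} determines {Bedrooms, ZipCode} here but is not a superkey — split on Bedrooms -> ZipCode, giving {Bedrooms, ZipCode} and {Address, Bedrooms, ListDate, ListingID}.
{Bedrooms, ZipCode} has no BCNF violation.
{Address, Bedrooms, ListDate, ListingID} has no BCNF violation.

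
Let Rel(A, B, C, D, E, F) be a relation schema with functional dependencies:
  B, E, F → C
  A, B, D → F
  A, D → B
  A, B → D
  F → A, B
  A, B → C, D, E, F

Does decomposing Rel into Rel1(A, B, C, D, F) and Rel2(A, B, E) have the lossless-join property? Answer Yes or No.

The shared attributes are {A, B} and {A, B}⁺ = {A, B, C, D, E, F}.
Since Rel1 ⊆ {A, B, C, D, E, F}, the intersection is a superkey of Rel1; the decomposition is lossless.

Yes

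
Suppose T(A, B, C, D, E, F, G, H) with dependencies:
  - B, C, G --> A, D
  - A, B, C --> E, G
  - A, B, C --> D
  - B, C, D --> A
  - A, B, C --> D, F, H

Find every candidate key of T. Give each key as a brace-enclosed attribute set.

{A, B, C}, {B, C, D}, {B, C, G}

No FD produces {B, C}, so they must be in every candidate key.
{A, B, C} is a candidate key since {A, B, C}⁺ = {A, B, C, D, E, F, G, H} covers every attribute.
{B, C, D} is a candidate key since {B, C, D}⁺ = {A, B, C, D, E, F, G, H} covers every attribute.
{B, C, G} is a candidate key since {B, C, G}⁺ = {A, B, C, D, E, F, G, H} covers every attribute.
These are minimal and exhaustive — every other superkey contains one of them.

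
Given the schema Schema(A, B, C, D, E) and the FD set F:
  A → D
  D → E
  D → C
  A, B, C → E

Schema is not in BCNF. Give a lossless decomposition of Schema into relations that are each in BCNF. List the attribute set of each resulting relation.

{A, B}; {A, D}; {C, D, E}

Candidate key of the original relation: {A, B}.
Within {A, B, C, D, E}: {A}⁺ ∩ {A, B, C, D, E} = {A, C, D, E}, not the whole set, so A → C, D, E violates BCNF; decompose into {A, C, D, E} and {A, B}.
Within {A, C, D, E}: {D}⁺ ∩ {A, C, D, E} = {C, D, E}, not the whole set, so D → C, E violates BCNF; decompose into {C, D, E} and {A, D}.
{C, D, E}: every determinant is a superkey — BCNF.
{A, D}: every determinant is a superkey — BCNF.
{A, B}: every determinant is a superkey — BCNF.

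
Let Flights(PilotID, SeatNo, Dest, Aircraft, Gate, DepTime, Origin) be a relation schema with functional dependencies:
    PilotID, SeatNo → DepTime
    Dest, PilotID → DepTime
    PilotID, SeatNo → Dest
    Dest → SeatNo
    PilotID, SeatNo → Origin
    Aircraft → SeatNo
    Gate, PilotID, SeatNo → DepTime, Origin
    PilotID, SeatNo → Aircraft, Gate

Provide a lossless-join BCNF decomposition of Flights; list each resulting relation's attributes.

{Aircraft, DepTime, Dest, Gate, Origin, PilotID}; {Dest, SeatNo}

Candidate keys of the original relation: {Aircraft, PilotID}, {Dest, PilotID}, {PilotID, SeatNo}.
In {Aircraft, DepTime, Dest, Gate, Origin, PilotID, SeatNo}, {Dest} is not a superkey ({Dest}⁺ restricted to this set is {Dest, SeatNo}), so split on Dest → SeatNo into {Dest, SeatNo} and {Aircraft, DepTime, Dest, Gate, Origin, PilotID}.
{Dest, SeatNo}: every determinant is a superkey — BCNF.
{Aircraft, DepTime, Dest, Gate, Origin, PilotID}: every determinant is a superkey — BCNF.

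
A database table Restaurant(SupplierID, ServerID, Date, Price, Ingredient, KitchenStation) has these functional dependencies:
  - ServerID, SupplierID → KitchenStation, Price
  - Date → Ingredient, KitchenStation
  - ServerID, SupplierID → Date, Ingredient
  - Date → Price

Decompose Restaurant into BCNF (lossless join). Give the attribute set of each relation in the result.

Candidate key of the original relation: {ServerID, SupplierID}.
Within {Date, Ingredient, KitchenStation, Price, ServerID, SupplierID}: {Date}⁺ ∩ {Date, Ingredient, KitchenStation, Price, ServerID, SupplierID} = {Date, Ingredient, KitchenStation, Price}, not the whole set, so Date → Ingredient, KitchenStation, Price violates BCNF; decompose into {Date, Ingredient, KitchenStation, Price} and {Date, ServerID, SupplierID}.
{Date, Ingredient, KitchenStation, Price} has no BCNF violation.
{Date, ServerID, SupplierID} has no BCNF violation.

{Date, Ingredient, KitchenStation, Price}; {Date, ServerID, SupplierID}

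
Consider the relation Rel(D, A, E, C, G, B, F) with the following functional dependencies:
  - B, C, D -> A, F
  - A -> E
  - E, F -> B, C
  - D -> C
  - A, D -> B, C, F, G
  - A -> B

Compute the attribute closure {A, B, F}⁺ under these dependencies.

{A, B, C, E, F}

Start with {A, B, F}.
A -> E applies; add {E} → now {A, B, E, F}.
E, F -> B, C applies; add {C} → now {A, B, C, E, F}.
No further FD applies.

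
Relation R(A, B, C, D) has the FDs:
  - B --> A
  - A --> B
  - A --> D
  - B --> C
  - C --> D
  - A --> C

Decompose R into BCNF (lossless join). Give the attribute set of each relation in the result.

Candidate keys of the original relation: {A}, {B}.
In {A, B, C, D}, {C} is not a superkey ({C}⁺ restricted to this set is {C, D}), so split on C --> D into {C, D} and {A, B, C}.
{C, D} has no BCNF violation.
{A, B, C} has no BCNF violation.

{A, B, C}; {C, D}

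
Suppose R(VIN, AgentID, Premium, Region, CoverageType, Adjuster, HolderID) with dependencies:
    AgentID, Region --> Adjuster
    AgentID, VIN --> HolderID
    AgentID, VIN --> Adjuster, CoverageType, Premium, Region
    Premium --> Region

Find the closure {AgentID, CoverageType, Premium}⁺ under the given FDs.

{Adjuster, AgentID, CoverageType, Premium, Region}

Start with {AgentID, CoverageType, Premium}.
Premium --> Region applies; add {Region} → now {AgentID, CoverageType, Premium, Region}.
AgentID, Region --> Adjuster applies; add {Adjuster} → now {Adjuster, AgentID, CoverageType, Premium, Region}.
No further FD applies.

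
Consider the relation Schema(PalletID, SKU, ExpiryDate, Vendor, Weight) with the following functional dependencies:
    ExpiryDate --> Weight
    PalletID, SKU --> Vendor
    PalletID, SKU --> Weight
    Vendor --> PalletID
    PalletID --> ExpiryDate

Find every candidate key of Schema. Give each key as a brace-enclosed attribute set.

Attributes never on any right-hand side: {SKU} — every candidate key must contain it.
{PalletID, SKU}⁺ = {ExpiryDate, PalletID, SKU, Vendor, Weight} — all of the relation — so {PalletID, SKU} is a candidate key.
{SKU, Vendor}⁺ = {ExpiryDate, PalletID, SKU, Vendor, Weight} — all of the relation — so {SKU, Vendor} is a candidate key.
Any other superkey properly contains one of these, so there are no further candidate keys.

{PalletID, SKU}, {SKU, Vendor}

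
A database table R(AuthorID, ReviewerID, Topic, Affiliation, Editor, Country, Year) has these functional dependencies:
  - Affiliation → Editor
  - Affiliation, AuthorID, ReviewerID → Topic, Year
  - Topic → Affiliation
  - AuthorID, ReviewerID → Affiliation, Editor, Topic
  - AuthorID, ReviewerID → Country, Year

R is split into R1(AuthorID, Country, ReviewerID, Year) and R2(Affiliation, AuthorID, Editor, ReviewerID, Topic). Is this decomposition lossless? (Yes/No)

Yes

Common attributes: {AuthorID, ReviewerID}; their closure is {Affiliation, AuthorID, Country, Editor, ReviewerID, Topic, Year}.
This includes all of R1, so the common attributes are a superkey of R1 — the join is lossless.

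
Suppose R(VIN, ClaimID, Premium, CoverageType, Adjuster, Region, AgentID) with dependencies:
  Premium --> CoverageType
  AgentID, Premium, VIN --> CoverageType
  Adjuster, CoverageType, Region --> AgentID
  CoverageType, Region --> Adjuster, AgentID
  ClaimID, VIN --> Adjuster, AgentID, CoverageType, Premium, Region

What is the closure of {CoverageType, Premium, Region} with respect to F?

{Adjuster, AgentID, CoverageType, Premium, Region}

Start with {CoverageType, Premium, Region}.
CoverageType, Region --> Adjuster, AgentID applies; add {Adjuster, AgentID} → now {Adjuster, AgentID, CoverageType, Premium, Region}.
No further FD applies.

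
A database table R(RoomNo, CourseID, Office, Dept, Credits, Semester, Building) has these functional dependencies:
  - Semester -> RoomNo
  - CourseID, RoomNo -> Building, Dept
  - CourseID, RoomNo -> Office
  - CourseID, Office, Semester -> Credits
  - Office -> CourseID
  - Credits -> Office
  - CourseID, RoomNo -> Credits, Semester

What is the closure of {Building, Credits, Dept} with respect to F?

{Building, CourseID, Credits, Dept, Office}

Start with {Building, Credits, Dept}.
Credits -> Office applies; add {Office} → now {Building, Credits, Dept, Office}.
Office -> CourseID applies; add {CourseID} → now {Building, CourseID, Credits, Dept, Office}.
No further FD applies.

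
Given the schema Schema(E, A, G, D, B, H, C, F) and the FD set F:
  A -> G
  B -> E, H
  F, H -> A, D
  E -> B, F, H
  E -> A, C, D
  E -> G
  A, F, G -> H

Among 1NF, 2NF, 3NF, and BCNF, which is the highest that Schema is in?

Candidate keys: {B}, {E}. Prime attributes: {B, E}.
A -> G: {A}⁺ = {A, G}, which is not all of the attributes, so the left side is not a superkey — BCNF is violated.
A -> G determines the non-prime attribute {G} from a non-superkey — 3NF is violated.
Every candidate key is a single attribute, so no partial dependency is possible; 2NF holds.

2NF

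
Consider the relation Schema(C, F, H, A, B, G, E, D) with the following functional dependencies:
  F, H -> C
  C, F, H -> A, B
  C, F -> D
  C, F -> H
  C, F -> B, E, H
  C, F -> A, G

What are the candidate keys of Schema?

Attributes never on any right-hand side: {F} — every candidate key must contain it.
{C, F}⁺ = {A, B, C, D, E, F, G, H}, which is every attribute, so {C, F} is a candidate key.
{F, H}⁺ = {A, B, C, D, E, F, G, H}, which is every attribute, so {F, H} is a candidate key.
No proper subset of any of these is a key, and no other minimal superkey exists.

{C, F}, {F, H}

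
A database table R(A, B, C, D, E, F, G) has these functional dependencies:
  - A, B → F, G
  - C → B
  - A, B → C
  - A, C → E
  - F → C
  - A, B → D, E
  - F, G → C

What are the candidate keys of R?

Attributes never on any right-hand side: {A} — every candidate key must contain it.
{A, B}⁺ = {A, B, C, D, E, F, G} — all of the relation — so {A, B} is a candidate key.
{A, C}⁺ = {A, B, C, D, E, F, G} — all of the relation — so {A, C} is a candidate key.
{A, F}⁺ = {A, B, C, D, E, F, G} — all of the relation — so {A, F} is a candidate key.
No proper subset of any of these is a key, and no other minimal superkey exists.

{A, B}, {A, C}, {A, F}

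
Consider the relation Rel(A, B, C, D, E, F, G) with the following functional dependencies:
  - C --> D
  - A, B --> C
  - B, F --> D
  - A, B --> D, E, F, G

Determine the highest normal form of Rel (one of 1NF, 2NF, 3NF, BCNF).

2NF

Candidate key: {A, B}. Prime attributes: {A, B}.
C --> D breaks BCNF: {C}⁺ = {C, D}, so {C} is not a superkey.
C --> D has non-prime {D} on the right and a non-superkey on the left, so 3NF fails.
Checking every proper subset of each key, none determines a non-prime attribute — 2NF is satisfied.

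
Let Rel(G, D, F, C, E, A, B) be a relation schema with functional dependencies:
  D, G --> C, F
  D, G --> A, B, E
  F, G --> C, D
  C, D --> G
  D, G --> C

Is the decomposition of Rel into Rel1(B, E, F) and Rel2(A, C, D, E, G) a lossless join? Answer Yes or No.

No

Rel1 ∩ Rel2 = {E}; its closure under F is {E}.
Rel1 ⊄ {E} and Rel2 ⊄ {E}, so the split is lossy.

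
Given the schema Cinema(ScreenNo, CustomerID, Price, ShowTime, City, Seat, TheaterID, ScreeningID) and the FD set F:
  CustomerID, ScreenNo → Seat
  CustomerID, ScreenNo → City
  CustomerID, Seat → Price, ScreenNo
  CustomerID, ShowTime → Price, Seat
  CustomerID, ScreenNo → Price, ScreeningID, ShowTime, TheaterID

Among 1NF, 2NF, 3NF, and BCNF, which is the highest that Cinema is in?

BCNF

Candidate keys: {CustomerID, ScreenNo}, {CustomerID, Seat}, {CustomerID, ShowTime}. Prime attributes: {CustomerID, ScreenNo, Seat, ShowTime}.
The left-hand side of every FD is a superkey, so BCNF is satisfied.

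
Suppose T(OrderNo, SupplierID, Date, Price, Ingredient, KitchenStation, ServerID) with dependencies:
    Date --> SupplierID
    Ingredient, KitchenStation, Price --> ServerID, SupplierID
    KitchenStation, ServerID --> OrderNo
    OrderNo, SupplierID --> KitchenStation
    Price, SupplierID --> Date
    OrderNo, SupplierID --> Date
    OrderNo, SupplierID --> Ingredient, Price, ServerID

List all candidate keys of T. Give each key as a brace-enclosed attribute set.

{Date, KitchenStation, ServerID}, {Date, OrderNo}, {Ingredient, KitchenStation, Price}, {KitchenStation, ServerID, SupplierID}, {OrderNo, SupplierID}

Closure of {Date, OrderNo} is {Date, Ingredient, KitchenStation, OrderNo, Price, ServerID, SupplierID}, the whole schema; {Date, OrderNo} is a candidate key.
Closure of {OrderNo, SupplierID} is {Date, Ingredient, KitchenStation, OrderNo, Price, ServerID, SupplierID}, the whole schema; {OrderNo, SupplierID} is a candidate key.
Closure of {Date, KitchenStation, ServerID} is {Date, Ingredient, KitchenStation, OrderNo, Price, ServerID, SupplierID}, the whole schema; {Date, KitchenStation, ServerID} is a candidate key.
Closure of {Ingredient, KitchenStation, Price} is {Date, Ingredient, KitchenStation, OrderNo, Price, ServerID, SupplierID}, the whole schema; {Ingredient, KitchenStation, Price} is a candidate key.
Closure of {KitchenStation, ServerID, SupplierID} is {Date, Ingredient, KitchenStation, OrderNo, Price, ServerID, SupplierID}, the whole schema; {KitchenStation, ServerID, SupplierID} is a candidate key.
No proper subset of any of these is a key, and no other minimal superkey exists.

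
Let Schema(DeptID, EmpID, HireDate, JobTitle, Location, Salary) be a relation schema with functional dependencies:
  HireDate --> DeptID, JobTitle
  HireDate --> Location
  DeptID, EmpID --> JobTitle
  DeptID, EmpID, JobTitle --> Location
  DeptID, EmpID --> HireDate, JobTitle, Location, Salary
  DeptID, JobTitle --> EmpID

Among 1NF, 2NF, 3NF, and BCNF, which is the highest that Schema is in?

BCNF

Candidate keys: {DeptID, EmpID}, {DeptID, JobTitle}, {HireDate}. Prime attributes: {DeptID, EmpID, HireDate, JobTitle}.
Each dependency's left side is a superkey — BCNF holds.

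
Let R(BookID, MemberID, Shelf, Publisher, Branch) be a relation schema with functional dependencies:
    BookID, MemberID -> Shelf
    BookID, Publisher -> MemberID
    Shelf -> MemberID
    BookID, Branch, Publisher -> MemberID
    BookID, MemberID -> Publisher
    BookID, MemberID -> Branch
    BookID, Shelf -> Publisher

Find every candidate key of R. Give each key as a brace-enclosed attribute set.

No FD produces {BookID}, so it must be in every candidate key.
{BookID, MemberID} is a candidate key since {BookID, MemberID}⁺ = {BookID, Branch, MemberID, Publisher, Shelf} covers every attribute.
{BookID, Publisher} is a candidate key since {BookID, Publisher}⁺ = {BookID, Branch, MemberID, Publisher, Shelf} covers every attribute.
{BookID, Shelf} is a candidate key since {BookID, Shelf}⁺ = {BookID, Branch, MemberID, Publisher, Shelf} covers every attribute.
No proper subset of any of these is a key, and no other minimal superkey exists.

{BookID, MemberID}, {BookID, Publisher}, {BookID, Shelf}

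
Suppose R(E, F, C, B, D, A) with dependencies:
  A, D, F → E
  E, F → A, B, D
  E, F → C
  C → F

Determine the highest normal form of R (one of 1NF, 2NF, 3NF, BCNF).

3NF

Candidate keys: {A, C, D}, {A, D, F}, {C, E}, {E, F}. Prime attributes: {A, C, D, E, F}.
C → F: {C}⁺ = {C, F}, which is not all of the attributes, so the left side is not a superkey — BCNF is violated.
Since {F} ⊆ prime attributes and every other non-superkey FD also has a prime right side, the schema is in 3NF.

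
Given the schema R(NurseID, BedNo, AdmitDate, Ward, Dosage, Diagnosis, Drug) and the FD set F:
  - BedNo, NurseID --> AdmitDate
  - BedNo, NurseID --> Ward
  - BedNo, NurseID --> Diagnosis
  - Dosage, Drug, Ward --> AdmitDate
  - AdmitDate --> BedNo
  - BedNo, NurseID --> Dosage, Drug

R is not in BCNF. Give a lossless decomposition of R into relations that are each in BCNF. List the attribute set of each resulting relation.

{AdmitDate, BedNo}; {AdmitDate, Dosage, Drug, Ward}; {Diagnosis, Dosage, Drug, NurseID, Ward}

Candidate keys of the original relation: {AdmitDate, NurseID}, {BedNo, NurseID}, {Dosage, Drug, NurseID, Ward}.
{AdmitDate, BedNo, Diagnosis, Dosage, Drug, NurseID, Ward}: {Dosage, Drug, Ward} determines {AdmitDate, BedNo, Dosage, Drug, Ward} here but is not a superkey — split on Dosage, Drug, Ward --> AdmitDate, BedNo, giving {AdmitDate, BedNo, Dosage, Drug, Ward} and {Diagnosis, Dosage, Drug, NurseID, Ward}.
{AdmitDate, BedNo, Dosage, Drug, Ward}: {AdmitDate} determines {AdmitDate, BedNo} here but is not a superkey — split on AdmitDate --> BedNo, giving {AdmitDate, BedNo} and {AdmitDate, Dosage, Drug, Ward}.
{AdmitDate, BedNo}: every determinant is a superkey — BCNF.
{AdmitDate, Dosage, Drug, Ward}: every determinant is a superkey — BCNF.
{Diagnosis, Dosage, Drug, NurseID, Ward}: every determinant is a superkey — BCNF.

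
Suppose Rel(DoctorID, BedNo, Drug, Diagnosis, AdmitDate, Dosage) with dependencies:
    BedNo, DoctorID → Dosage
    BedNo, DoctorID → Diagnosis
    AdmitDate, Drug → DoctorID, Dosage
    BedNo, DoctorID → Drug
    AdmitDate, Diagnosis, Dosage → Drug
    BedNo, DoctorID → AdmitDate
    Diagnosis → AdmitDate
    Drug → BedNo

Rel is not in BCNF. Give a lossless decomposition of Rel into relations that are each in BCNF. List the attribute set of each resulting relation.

Candidate keys of the original relation: {AdmitDate, Drug}, {BedNo, DoctorID}, {Diagnosis, Dosage}, {Diagnosis, Drug}, {DoctorID, Drug}.
{AdmitDate, BedNo, Diagnosis, DoctorID, Dosage, Drug}: {Diagnosis} determines {AdmitDate, Diagnosis} here but is not a superkey — split on Diagnosis → AdmitDate, giving {AdmitDate, Diagnosis} and {BedNo, Diagnosis, DoctorID, Dosage, Drug}.
{AdmitDate, Diagnosis}: every determinant is a superkey — BCNF.
{BedNo, Diagnosis, DoctorID, Dosage, Drug}: {Drug} determines {BedNo, Drug} here but is not a superkey — split on Drug → BedNo, giving {BedNo, Drug} and {Diagnosis, DoctorID, Dosage, Drug}.
{BedNo, Drug}: every determinant is a superkey — BCNF.
{Diagnosis, DoctorID, Dosage, Drug}: every determinant is a superkey — BCNF.

{AdmitDate, Diagnosis}; {BedNo, Drug}; {Diagnosis, DoctorID, Dosage, Drug}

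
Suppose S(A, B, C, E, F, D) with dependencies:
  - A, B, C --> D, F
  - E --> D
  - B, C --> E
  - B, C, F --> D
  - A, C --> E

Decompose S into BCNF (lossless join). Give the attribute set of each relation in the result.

Candidate key of the original relation: {A, B, C}.
Within {A, B, C, D, E, F}: {E}⁺ ∩ {A, B, C, D, E, F} = {D, E}, not the whole set, so E --> D violates BCNF; decompose into {D, E} and {A, B, C, E, F}.
{D, E}: every determinant is a superkey — BCNF.
Within {A, B, C, E, F}: {B, C}⁺ ∩ {A, B, C, E, F} = {B, C, E}, not the whole set, so B, C --> E violates BCNF; decompose into {B, C, E} and {A, B, C, F}.
{B, C, E}: every determinant is a superkey — BCNF.
{A, B, C, F}: every determinant is a superkey — BCNF.

{A, B, C, F}; {B, C, E}; {D, E}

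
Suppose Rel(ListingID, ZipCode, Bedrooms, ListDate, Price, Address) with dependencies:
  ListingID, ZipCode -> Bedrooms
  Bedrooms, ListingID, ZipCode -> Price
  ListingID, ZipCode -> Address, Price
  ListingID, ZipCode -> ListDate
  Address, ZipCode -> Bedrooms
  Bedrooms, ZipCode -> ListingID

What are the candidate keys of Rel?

{ZipCode} never appears on the right of any FD, so every key must include it.
{Address, ZipCode} is a candidate key since {Address, ZipCode}⁺ = {Address, Bedrooms, ListDate, ListingID, Price, ZipCode} covers every attribute.
{Bedrooms, ZipCode} is a candidate key since {Bedrooms, ZipCode}⁺ = {Address, Bedrooms, ListDate, ListingID, Price, ZipCode} covers every attribute.
{ListingID, ZipCode} is a candidate key since {ListingID, ZipCode}⁺ = {Address, Bedrooms, ListDate, ListingID, Price, ZipCode} covers every attribute.
No proper subset of any of these is a key, and no other minimal superkey exists.

{Address, ZipCode}, {Bedrooms, ZipCode}, {ListingID, ZipCode}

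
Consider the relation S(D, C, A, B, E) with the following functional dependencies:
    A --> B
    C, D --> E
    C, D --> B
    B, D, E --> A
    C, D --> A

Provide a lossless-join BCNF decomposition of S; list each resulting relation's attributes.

{A, B}; {A, C, D, E}

Candidate key of the original relation: {C, D}.
Within {A, B, C, D, E}: {A}⁺ ∩ {A, B, C, D, E} = {A, B}, not the whole set, so A --> B violates BCNF; decompose into {A, B} and {A, C, D, E}.
{A, B} is in BCNF.
{A, C, D, E} is in BCNF.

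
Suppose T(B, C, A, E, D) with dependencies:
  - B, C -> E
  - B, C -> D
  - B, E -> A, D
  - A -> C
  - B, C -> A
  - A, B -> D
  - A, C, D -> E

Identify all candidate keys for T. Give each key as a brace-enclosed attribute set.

{A, B}, {B, C}, {B, E}

{B} never appears on the right of any FD, so every key must include it.
{A, B}⁺ = {A, B, C, D, E}, which is every attribute, so {A, B} is a candidate key.
{B, C}⁺ = {A, B, C, D, E}, which is every attribute, so {B, C} is a candidate key.
{B, E}⁺ = {A, B, C, D, E}, which is every attribute, so {B, E} is a candidate key.
No proper subset of any of these is a key, and no other minimal superkey exists.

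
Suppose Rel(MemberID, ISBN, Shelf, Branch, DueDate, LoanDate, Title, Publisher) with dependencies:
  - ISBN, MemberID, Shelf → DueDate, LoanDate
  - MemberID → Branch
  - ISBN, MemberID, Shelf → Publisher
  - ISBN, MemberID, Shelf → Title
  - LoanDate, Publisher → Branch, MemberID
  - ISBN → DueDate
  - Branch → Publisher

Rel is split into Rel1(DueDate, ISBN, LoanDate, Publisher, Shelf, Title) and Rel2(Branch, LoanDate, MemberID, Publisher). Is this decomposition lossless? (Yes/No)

Common attributes: {LoanDate, Publisher}; their closure is {Branch, LoanDate, MemberID, Publisher}.
This includes all of Rel2, so the common attributes are a superkey of Rel2 — the join is lossless.

Yes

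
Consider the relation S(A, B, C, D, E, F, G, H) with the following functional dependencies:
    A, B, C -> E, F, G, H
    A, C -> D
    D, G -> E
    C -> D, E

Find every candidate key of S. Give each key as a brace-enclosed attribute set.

{A, B, C}

Attributes never on any right-hand side: {A, B, C} — every candidate key must contain all of them.
{A, B, C}⁺ = {A, B, C, D, E, F, G, H} — all of the relation — so {A, B, C} is a candidate key.
No smaller or unrelated set reaches every attribute, so there are no other keys.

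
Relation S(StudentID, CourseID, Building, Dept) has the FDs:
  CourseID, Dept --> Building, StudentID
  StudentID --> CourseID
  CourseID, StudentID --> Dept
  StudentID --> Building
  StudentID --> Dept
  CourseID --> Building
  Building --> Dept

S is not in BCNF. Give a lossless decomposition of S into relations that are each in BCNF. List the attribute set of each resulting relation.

{Building, CourseID, StudentID}; {Building, Dept}

Candidate keys of the original relation: {CourseID}, {StudentID}.
Within {Building, CourseID, Dept, StudentID}: {Building}⁺ ∩ {Building, CourseID, Dept, StudentID} = {Building, Dept}, not the whole set, so Building --> Dept violates BCNF; decompose into {Building, Dept} and {Building, CourseID, StudentID}.
{Building, Dept} is in BCNF.
{Building, CourseID, StudentID} is in BCNF.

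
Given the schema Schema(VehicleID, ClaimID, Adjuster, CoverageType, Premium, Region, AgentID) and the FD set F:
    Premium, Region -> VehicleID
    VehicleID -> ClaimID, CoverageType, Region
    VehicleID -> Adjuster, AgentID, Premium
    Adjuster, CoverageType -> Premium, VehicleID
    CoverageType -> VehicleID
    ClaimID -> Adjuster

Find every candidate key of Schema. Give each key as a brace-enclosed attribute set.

{CoverageType}, {Premium, Region}, {VehicleID}

{CoverageType} is a candidate key since {CoverageType}⁺ = {Adjuster, AgentID, ClaimID, CoverageType, Premium, Region, VehicleID} covers every attribute.
{VehicleID} is a candidate key since {VehicleID}⁺ = {Adjuster, AgentID, ClaimID, CoverageType, Premium, Region, VehicleID} covers every attribute.
{Premium, Region} is a candidate key since {Premium, Region}⁺ = {Adjuster, AgentID, ClaimID, CoverageType, Premium, Region, VehicleID} covers every attribute.
Any other superkey properly contains one of these, so there are no further candidate keys.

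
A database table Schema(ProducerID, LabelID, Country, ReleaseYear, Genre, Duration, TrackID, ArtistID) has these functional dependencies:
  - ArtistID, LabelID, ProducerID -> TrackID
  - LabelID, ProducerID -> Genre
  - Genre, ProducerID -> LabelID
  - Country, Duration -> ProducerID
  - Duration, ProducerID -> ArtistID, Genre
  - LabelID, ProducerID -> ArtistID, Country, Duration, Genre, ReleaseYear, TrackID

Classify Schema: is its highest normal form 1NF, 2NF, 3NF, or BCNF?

Candidate keys: {Country, Duration}, {Duration, ProducerID}, {Genre, ProducerID}, {LabelID, ProducerID}. Prime attributes: {Country, Duration, Genre, LabelID, ProducerID}.
Each dependency's left side is a superkey — BCNF holds.

BCNF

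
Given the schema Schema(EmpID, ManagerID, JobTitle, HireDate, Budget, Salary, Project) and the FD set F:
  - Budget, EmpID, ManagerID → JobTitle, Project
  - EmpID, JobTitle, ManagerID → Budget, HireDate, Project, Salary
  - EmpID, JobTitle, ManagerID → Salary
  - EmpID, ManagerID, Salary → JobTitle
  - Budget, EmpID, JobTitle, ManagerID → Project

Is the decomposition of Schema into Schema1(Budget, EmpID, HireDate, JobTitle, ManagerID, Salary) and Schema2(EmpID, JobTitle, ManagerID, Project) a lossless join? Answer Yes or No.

Yes

Schema1 ∩ Schema2 = {EmpID, JobTitle, ManagerID}; its closure under F is {Budget, EmpID, HireDate, JobTitle, ManagerID, Project, Salary}.
This includes all of Schema1, so the common attributes are a superkey of Schema1 — the join is lossless.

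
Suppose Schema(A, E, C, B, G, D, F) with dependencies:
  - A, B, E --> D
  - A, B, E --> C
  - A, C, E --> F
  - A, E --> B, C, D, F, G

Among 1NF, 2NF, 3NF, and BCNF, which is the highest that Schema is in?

Candidate key: {A, E}. Prime attributes: {A, E}.
The left-hand side of every FD is a superkey, so BCNF is satisfied.

BCNF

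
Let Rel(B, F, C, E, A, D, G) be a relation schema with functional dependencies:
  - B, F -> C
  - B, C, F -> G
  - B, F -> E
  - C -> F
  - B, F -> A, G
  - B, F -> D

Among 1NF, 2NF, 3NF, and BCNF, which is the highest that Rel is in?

3NF

Candidate keys: {B, C}, {B, F}. Prime attributes: {B, C, F}.
For C -> F we have {C}⁺ = {C, F}; {C} is not a superkey, so BCNF fails.
Its right-hand attributes {F} are all prime, as are those of every other non-superkey FD — the relation is in 3NF.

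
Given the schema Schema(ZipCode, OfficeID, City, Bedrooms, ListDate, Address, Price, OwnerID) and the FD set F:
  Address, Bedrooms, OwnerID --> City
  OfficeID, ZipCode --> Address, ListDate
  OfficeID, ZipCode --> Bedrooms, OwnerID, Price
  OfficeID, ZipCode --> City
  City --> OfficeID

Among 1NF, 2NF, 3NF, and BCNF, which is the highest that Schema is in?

3NF

Candidate keys: {Address, Bedrooms, OwnerID, ZipCode}, {City, ZipCode}, {OfficeID, ZipCode}. Prime attributes: {Address, Bedrooms, City, OfficeID, OwnerID, ZipCode}.
Address, Bedrooms, OwnerID --> City breaks BCNF: {Address, Bedrooms, OwnerID}⁺ = {Address, Bedrooms, City, OfficeID, OwnerID}, so {Address, Bedrooms, OwnerID} is not a superkey.
Since {City} ⊆ prime attributes and every other non-superkey FD also has a prime right side, the schema is in 3NF.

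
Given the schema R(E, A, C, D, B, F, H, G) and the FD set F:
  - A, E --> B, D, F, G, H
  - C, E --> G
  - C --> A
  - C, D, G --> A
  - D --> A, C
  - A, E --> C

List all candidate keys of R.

No FD produces {E}, so it must be in every candidate key.
Closure of {A, E} is {A, B, C, D, E, F, G, H}, the whole schema; {A, E} is a candidate key.
Closure of {C, E} is {A, B, C, D, E, F, G, H}, the whole schema; {C, E} is a candidate key.
Closure of {D, E} is {A, B, C, D, E, F, G, H}, the whole schema; {D, E} is a candidate key.
Any other superkey properly contains one of these, so there are no further candidate keys.

{A, E}, {C, E}, {D, E}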